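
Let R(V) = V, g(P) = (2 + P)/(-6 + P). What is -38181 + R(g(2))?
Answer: -38182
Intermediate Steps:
g(P) = (2 + P)/(-6 + P)
-38181 + R(g(2)) = -38181 + (2 + 2)/(-6 + 2) = -38181 + 4/(-4) = -38181 - ¼*4 = -38181 - 1 = -38182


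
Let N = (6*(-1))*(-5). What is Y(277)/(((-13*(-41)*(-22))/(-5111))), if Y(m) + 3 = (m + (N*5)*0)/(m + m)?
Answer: -25555/23452 ≈ -1.0897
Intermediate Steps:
N = 30 (N = -6*(-5) = 30)
Y(m) = -5/2 (Y(m) = -3 + (m + (30*5)*0)/(m + m) = -3 + (m + 150*0)/((2*m)) = -3 + (m + 0)*(1/(2*m)) = -3 + m*(1/(2*m)) = -3 + ½ = -5/2)
Y(277)/(((-13*(-41)*(-22))/(-5111))) = -5/(2*((-13*(-41)*(-22))/(-5111))) = -5/(2*((533*(-22))*(-1/5111))) = -5/(2*((-11726*(-1/5111)))) = -5/(2*11726/5111) = -5/2*5111/11726 = -25555/23452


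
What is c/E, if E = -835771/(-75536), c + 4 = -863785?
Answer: -65247165904/835771 ≈ -78068.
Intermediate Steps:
c = -863789 (c = -4 - 863785 = -863789)
E = 835771/75536 (E = -835771*(-1/75536) = 835771/75536 ≈ 11.065)
c/E = -863789/835771/75536 = -863789*75536/835771 = -65247165904/835771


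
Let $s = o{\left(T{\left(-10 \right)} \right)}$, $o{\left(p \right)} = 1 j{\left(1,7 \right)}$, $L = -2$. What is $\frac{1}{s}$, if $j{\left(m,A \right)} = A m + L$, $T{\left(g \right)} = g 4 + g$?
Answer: $\frac{1}{5} \approx 0.2$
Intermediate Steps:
$T{\left(g \right)} = 5 g$ ($T{\left(g \right)} = 4 g + g = 5 g$)
$j{\left(m,A \right)} = -2 + A m$ ($j{\left(m,A \right)} = A m - 2 = -2 + A m$)
$o{\left(p \right)} = 5$ ($o{\left(p \right)} = 1 \left(-2 + 7 \cdot 1\right) = 1 \left(-2 + 7\right) = 1 \cdot 5 = 5$)
$s = 5$
$\frac{1}{s} = \frac{1}{5}$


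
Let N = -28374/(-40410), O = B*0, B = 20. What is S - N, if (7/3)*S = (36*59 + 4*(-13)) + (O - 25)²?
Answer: 54459782/47145 ≈ 1155.2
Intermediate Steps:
O = 0 (O = 20*0 = 0)
N = 4729/6735 (N = -28374*(-1/40410) = 4729/6735 ≈ 0.70215)
S = 8091/7 (S = 3*((36*59 + 4*(-13)) + (0 - 25)²)/7 = 3*((2124 - 52) + (-25)²)/7 = 3*(2072 + 625)/7 = (3/7)*2697 = 8091/7 ≈ 1155.9)
S - N = 8091/7 - 1*4729/6735 = 8091/7 - 4729/6735 = 54459782/47145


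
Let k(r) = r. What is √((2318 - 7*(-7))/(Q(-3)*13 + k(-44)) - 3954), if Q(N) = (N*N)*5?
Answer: I*√1155980127/541 ≈ 62.846*I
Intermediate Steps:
Q(N) = 5*N² (Q(N) = N²*5 = 5*N²)
√((2318 - 7*(-7))/(Q(-3)*13 + k(-44)) - 3954) = √((2318 - 7*(-7))/((5*(-3)²)*13 - 44) - 3954) = √((2318 + 49)/((5*9)*13 - 44) - 3954) = √(2367/(45*13 - 44) - 3954) = √(2367/(585 - 44) - 3954) = √(2367/541 - 3954) = √(-2136747/541) = I*√1155980127/541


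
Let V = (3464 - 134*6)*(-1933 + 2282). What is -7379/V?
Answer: -7379/928340 ≈ -0.0079486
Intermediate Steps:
V = 928340 (V = (3464 - 804)*349 = 2660*349 = 928340)
-7379/V = -7379/928340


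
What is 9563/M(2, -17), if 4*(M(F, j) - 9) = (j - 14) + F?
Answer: 38252/7 ≈ 5464.6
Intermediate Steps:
M(F, j) = 11/2 + F/4 + j/4 (M(F, j) = 9 + ((j - 14) + F)/4 = 9 + ((-14 + j) + F)/4 = 9 + (-14 + F + j)/4 = 9 + (-7/2 + F/4 + j/4) = 11/2 + F/4 + j/4)
9563/M(2, -17) = 9563/(11/2 + (¼)*2 + (¼)*(-17)) = 9563/(11/2 + ½ - 17/4) = 9563/(7/4) = 9563*(4/7) = 38252/7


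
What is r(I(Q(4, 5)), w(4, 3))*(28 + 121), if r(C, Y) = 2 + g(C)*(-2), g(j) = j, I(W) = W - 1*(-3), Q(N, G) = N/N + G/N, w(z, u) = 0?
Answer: -2533/2 ≈ -1266.5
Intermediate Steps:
Q(N, G) = 1 + G/N
I(W) = 3 + W (I(W) = W + 3 = 3 + W)
r(C, Y) = 2 - 2*C (r(C, Y) = 2 + C*(-2) = 2 - 2*C)
r(I(Q(4, 5)), w(4, 3))*(28 + 121) = (2 - 2*(3 + (5 + 4)/4))*(28 + 121) = (2 - 2*(3 + (¼)*9))*149 = (2 - 2*(3 + 9/4))*149 = (2 - 2*21/4)*149 = (2 - 21/2)*149 = -17/2*149 = -2533/2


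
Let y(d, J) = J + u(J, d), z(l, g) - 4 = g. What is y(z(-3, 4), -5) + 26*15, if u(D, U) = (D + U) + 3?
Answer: 391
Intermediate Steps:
z(l, g) = 4 + g
u(D, U) = 3 + D + U
y(d, J) = 3 + d + 2*J (y(d, J) = J + (3 + J + d) = 3 + d + 2*J)
y(z(-3, 4), -5) + 26*15 = (3 + (4 + 4) + 2*(-5)) + 26*15 = (3 + 8 - 10) + 390 = 1 + 390 = 391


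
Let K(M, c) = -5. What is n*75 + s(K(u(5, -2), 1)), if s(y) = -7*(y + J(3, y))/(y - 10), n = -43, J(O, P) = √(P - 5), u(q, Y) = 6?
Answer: -9682/3 + 7*I*√10/15 ≈ -3227.3 + 1.4757*I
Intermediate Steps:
J(O, P) = √(-5 + P)
s(y) = -7*(y + √(-5 + y))/(-10 + y) (s(y) = -7*(y + √(-5 + y))/(y - 10) = -7*(y + √(-5 + y))/(-10 + y))
n*75 + s(K(u(5, -2), 1)) = -43*75 + 7*(-1*(-5) - √(-5 - 5))/(-10 - 5) = -3225 + 7*(5 - √(-10))/(-15) = -3225 + 7*(-1/15)*(5 - I*√10) = -3225 + (-7/3 + 7*I*√10/15) = -9682/3 + 7*I*√10/15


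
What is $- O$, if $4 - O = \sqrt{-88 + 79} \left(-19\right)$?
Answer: $-4 - 57 i \approx -4.0 - 57.0 i$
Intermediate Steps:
$O = 4 + 57 i$ ($O = 4 - \sqrt{-88 + 79} \left(-19\right) = 4 - \sqrt{-9} \left(-19\right) = 4 - 3 i \left(-19\right) = 4 - - 57 i = 4 + 57 i \approx 4.0 + 57.0 i$)
$- O = - (4 + 57 i) = -4 - 57 i$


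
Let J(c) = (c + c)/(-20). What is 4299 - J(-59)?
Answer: 42931/10 ≈ 4293.1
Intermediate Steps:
J(c) = -c/10 (J(c) = (2*c)*(-1/20) = -c/10)
4299 - J(-59) = 4299 - (-1)*(-59)/10 = 4299 - 1*59/10 = 4299 - 59/10 = 42931/10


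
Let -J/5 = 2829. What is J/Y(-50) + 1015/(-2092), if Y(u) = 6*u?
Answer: 244057/5230 ≈ 46.665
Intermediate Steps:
J = -14145 (J = -5*2829 = -14145)
J/Y(-50) + 1015/(-2092) = -14145/(6*(-50)) + 1015/(-2092) = -14145/(-300) + 1015*(-1/2092) = -14145*(-1/300) - 1015/2092 = 943/20 - 1015/2092 = 244057/5230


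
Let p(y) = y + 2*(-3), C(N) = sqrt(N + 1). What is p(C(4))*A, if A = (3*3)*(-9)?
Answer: 486 - 81*sqrt(5) ≈ 304.88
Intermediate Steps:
A = -81 (A = 9*(-9) = -81)
C(N) = sqrt(1 + N)
p(y) = -6 + y (p(y) = y - 6 = -6 + y)
p(C(4))*A = (-6 + sqrt(1 + 4))*(-81) = (-6 + sqrt(5))*(-81) = 486 - 81*sqrt(5)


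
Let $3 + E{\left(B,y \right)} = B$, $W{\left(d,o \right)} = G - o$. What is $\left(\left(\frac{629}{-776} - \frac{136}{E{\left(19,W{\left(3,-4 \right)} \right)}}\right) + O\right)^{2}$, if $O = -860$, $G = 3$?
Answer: $\frac{455064922225}{602176} \approx 7.557 \cdot 10^{5}$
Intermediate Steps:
$W{\left(d,o \right)} = 3 - o$
$E{\left(B,y \right)} = -3 + B$
$\left(\left(\frac{629}{-776} - \frac{136}{E{\left(19,W{\left(3,-4 \right)} \right)}}\right) + O\right)^{2} = \left(\left(\frac{629}{-776} - \frac{136}{-3 + 19}\right) - 860\right)^{2} = \left(\left(629 \left(- \frac{1}{776}\right) - \frac{136}{16}\right) - 860\right)^{2} = \left(\left(- \frac{629}{776} - \frac{17}{2}\right) - 860\right)^{2} = \left(- \frac{7225}{776} - 860\right)^{2} = \left(- \frac{674585}{776}\right)^{2} = \frac{455064922225}{602176}$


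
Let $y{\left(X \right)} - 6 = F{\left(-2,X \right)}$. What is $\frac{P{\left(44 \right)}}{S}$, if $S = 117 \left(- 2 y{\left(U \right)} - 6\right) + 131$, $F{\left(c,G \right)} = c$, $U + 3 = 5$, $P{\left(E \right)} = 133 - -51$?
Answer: $- \frac{184}{1507} \approx -0.1221$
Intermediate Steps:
$P{\left(E \right)} = 184$ ($P{\left(E \right)} = 133 + 51 = 184$)
$U = 2$ ($U = -3 + 5 = 2$)
$y{\left(X \right)} = 4$ ($y{\left(X \right)} = 6 - 2 = 4$)
$S = -1507$ ($S = 117 \left(\left(-2\right) 4 - 6\right) + 131 = 117 \left(-8 - 6\right) + 131 = 117 \left(-14\right) + 131 = -1638 + 131 = -1507$)
$\frac{P{\left(44 \right)}}{S} = \frac{184}{-1507} = 184 \left(- \frac{1}{1507}\right) = - \frac{184}{1507}$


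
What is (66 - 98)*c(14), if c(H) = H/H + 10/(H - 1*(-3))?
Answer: -864/17 ≈ -50.824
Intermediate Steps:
c(H) = 1 + 10/(3 + H) (c(H) = 1 + 10/(H + 3) = 1 + 10/(3 + H))
(66 - 98)*c(14) = (66 - 98)*((13 + 14)/(3 + 14)) = -32*27/17 = -864/17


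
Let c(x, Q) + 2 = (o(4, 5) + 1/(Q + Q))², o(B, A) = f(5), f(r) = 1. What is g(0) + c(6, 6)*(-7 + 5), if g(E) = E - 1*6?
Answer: -313/72 ≈ -4.3472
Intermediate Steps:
o(B, A) = 1
g(E) = -6 + E (g(E) = E - 6 = -6 + E)
c(x, Q) = -2 + (1 + 1/(2*Q))² (c(x, Q) = -2 + (1 + 1/(Q + Q))² = -2 + (1 + 1/(2*Q))²)
g(0) + c(6, 6)*(-7 + 5) = (-6 + 0) + ((¼ + 6 - 1*6²)/6²)*(-7 + 5) = -6 + ((¼ + 6 - 1*36)/36)*(-2) = -6 + ((¼ + 6 - 36)/36)*(-2) = -6 + ((1/36)*(-119/4))*(-2) = -6 - 119/144*(-2) = -6 + 119/72 = -313/72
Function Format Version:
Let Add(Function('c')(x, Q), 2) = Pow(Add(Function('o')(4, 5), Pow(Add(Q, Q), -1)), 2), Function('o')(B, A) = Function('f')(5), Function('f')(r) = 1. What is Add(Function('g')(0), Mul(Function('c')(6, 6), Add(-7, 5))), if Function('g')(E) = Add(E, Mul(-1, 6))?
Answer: Rational(-313, 72) ≈ -4.3472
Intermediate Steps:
Function('o')(B, A) = 1
Function('g')(E) = Add(-6, E) (Function('g')(E) = Add(E, -6) = Add(-6, E))
Function('c')(x, Q) = Add(-2, Pow(Add(1, Mul(Rational(1, 2), Pow(Q, -1))), 2)) (Function('c')(x, Q) = Add(-2, Pow(Add(1, Pow(Add(Q, Q), -1)), 2)) = Add(-2, Pow(Add(1, Pow(Mul(2, Q), -1)), 2)) = Add(-2, Pow(Add(1, Mul(Rational(1, 2), Pow(Q, -1))), 2)))
Add(Function('g')(0), Mul(Function('c')(6, 6), Add(-7, 5))) = Add(Add(-6, 0), Mul(Mul(Pow(6, -2), Add(Rational(1, 4), 6, Mul(-1, Pow(6, 2)))), Add(-7, 5))) = Add(-6, Mul(Mul(Rational(1, 36), Add(Rational(1, 4), 6, Mul(-1, 36))), -2)) = Add(-6, Mul(Mul(Rational(1, 36), Add(Rational(1, 4), 6, -36)), -2)) = Add(-6, Mul(Mul(Rational(1, 36), Rational(-119, 4)), -2)) = Add(-6, Mul(Rational(-119, 144), -2)) = Add(-6, Rational(119, 72)) = Rational(-313, 72)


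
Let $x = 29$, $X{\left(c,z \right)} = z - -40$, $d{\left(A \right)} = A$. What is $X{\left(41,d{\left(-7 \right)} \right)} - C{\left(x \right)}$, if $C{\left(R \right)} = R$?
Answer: $4$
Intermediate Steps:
$X{\left(c,z \right)} = 40 + z$ ($X{\left(c,z \right)} = z + 40 = 40 + z$)
$X{\left(41,d{\left(-7 \right)} \right)} - C{\left(x \right)} = \left(40 - 7\right) - 29 = 33 - 29 = 4$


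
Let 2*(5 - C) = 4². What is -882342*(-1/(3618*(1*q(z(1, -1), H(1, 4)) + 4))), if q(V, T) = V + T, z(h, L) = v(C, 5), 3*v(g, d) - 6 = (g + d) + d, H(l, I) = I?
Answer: 49019/2479 ≈ 19.774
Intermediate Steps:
C = -3 (C = 5 - ½*4² = 5 - ½*16 = 5 - 8 = -3)
v(g, d) = 2 + g/3 + 2*d/3 (v(g, d) = 2 + ((g + d) + d)/3 = 2 + ((d + g) + d)/3 = 2 + (g + 2*d)/3 = 2 + (g/3 + 2*d/3) = 2 + g/3 + 2*d/3)
z(h, L) = 13/3 (z(h, L) = 2 + (⅓)*(-3) + (⅔)*5 = 2 - 1 + 10/3 = 13/3)
q(V, T) = T + V
-882342*(-1/(3618*(1*q(z(1, -1), H(1, 4)) + 4))) = -882342*(-1/(3618*(1*(4 + 13/3) + 4))) = -882342*(-1/(3618*(1*(25/3) + 4))) = -882342*(-1/(3618*(25/3 + 4))) = -882342/((-3618*37/3)) = -882342/(-44622) = -882342*(-1/44622) = 49019/2479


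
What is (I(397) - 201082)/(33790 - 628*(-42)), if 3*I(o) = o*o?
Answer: -445637/180498 ≈ -2.4689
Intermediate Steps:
I(o) = o²/3 (I(o) = (o*o)/3 = o²/3)
(I(397) - 201082)/(33790 - 628*(-42)) = ((⅓)*397² - 201082)/(33790 - 628*(-42)) = ((⅓)*157609 - 201082)/(33790 + 26376) = (157609/3 - 201082)/60166 = -445637/3*1/60166 = -445637/180498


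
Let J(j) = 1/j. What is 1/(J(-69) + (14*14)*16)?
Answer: 69/216383 ≈ 0.00031888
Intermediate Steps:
1/(J(-69) + (14*14)*16) = 1/(1/(-69) + (14*14)*16) = 1/(-1/69 + 196*16) = 1/(-1/69 + 3136) = 1/(216383/69) = 69/216383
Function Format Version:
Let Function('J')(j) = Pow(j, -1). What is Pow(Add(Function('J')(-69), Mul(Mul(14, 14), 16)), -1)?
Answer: Rational(69, 216383) ≈ 0.00031888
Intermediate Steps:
Pow(Add(Function('J')(-69), Mul(Mul(14, 14), 16)), -1) = Pow(Add(Pow(-69, -1), Mul(Mul(14, 14), 16)), -1) = Pow(Add(Rational(-1, 69), Mul(196, 16)), -1) = Pow(Add(Rational(-1, 69), 3136), -1) = Pow(Rational(216383, 69), -1) = Rational(69, 216383)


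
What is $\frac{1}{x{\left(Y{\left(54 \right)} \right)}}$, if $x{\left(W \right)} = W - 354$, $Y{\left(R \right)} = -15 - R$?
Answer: $- \frac{1}{423} \approx -0.0023641$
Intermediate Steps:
$x{\left(W \right)} = -354 + W$
$\frac{1}{x{\left(Y{\left(54 \right)} \right)}} = \frac{1}{-354 - 69} = \frac{1}{-423} = - \frac{1}{423}$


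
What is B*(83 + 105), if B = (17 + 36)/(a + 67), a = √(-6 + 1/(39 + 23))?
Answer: 41390456/278689 - 9964*I*√23002/278689 ≈ 148.52 - 5.4225*I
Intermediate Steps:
a = I*√23002/62 (a = √(-6 + 1/62) = √(-371/62) = I*√23002/62 ≈ 2.4462*I)
B = 53/(67 + I*√23002/62) (B = (17 + 36)/(I*√23002/62 + 67) = 53/(67 + I*√23002/62) ≈ 0.78999 - 0.028843*I)
B*(83 + 105) = (220162/278689 - 53*I*√23002/278689)*(83 + 105) = (220162/278689 - 53*I*√23002/278689)*188 = 41390456/278689 - 9964*I*√23002/278689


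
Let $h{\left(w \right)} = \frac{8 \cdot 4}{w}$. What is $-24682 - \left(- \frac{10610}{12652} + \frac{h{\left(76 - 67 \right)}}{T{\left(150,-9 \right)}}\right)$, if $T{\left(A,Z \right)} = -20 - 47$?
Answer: $- \frac{94148012849}{3814578} \approx -24681.0$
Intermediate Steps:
$T{\left(A,Z \right)} = -67$
$h{\left(w \right)} = \frac{32}{w}$
$-24682 - \left(- \frac{10610}{12652} + \frac{h{\left(76 - 67 \right)}}{T{\left(150,-9 \right)}}\right) = -24682 - \left(- \frac{10610}{12652} + \frac{32 \frac{1}{76 - 67}}{-67}\right) = -24682 - \left(\left(-10610\right) \frac{1}{12652} + \frac{32}{76 - 67} \left(- \frac{1}{67}\right)\right) = -24682 - \left(- \frac{5305}{6326} + \frac{32}{9} \left(- \frac{1}{67}\right)\right) = -24682 - \left(- \frac{5305}{6326} - \frac{32}{603}\right) = -24682 - - \frac{3401347}{3814578} = -24682 + \frac{3401347}{3814578} = - \frac{94148012849}{3814578}$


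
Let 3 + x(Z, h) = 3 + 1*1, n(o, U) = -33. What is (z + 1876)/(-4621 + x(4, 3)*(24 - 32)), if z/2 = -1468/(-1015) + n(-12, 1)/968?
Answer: -27969433/68910380 ≈ -0.40588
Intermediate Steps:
x(Z, h) = 1 (x(Z, h) = -3 + (3 + 1*1) = -3 + (3 + 1) = -3 + 4 = 1)
z = 126139/44660 (z = 2*(-1468/(-1015) - 33/968) = 2*(-1468*(-1/1015) - 33*1/968) = 2*(1468/1015 - 3/88) = 2*(126139/89320) = 126139/44660 ≈ 2.8244)
(z + 1876)/(-4621 + x(4, 3)*(24 - 32)) = (126139/44660 + 1876)/(-4621 + 1*(24 - 32)) = 83908299/(44660*(-4621 + 1*(-8))) = 83908299/(44660*(-4621 - 8)) = (83908299/44660)/(-4629) = (83908299/44660)*(-1/4629) = -27969433/68910380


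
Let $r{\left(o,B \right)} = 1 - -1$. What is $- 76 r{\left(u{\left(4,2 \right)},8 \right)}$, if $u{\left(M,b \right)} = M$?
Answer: $-152$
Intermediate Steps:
$r{\left(o,B \right)} = 2$ ($r{\left(o,B \right)} = 1 + 1 = 2$)
$- 76 r{\left(u{\left(4,2 \right)},8 \right)} = \left(-76\right) 2 = -152$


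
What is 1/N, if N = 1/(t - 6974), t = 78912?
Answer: 71938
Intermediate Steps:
N = 1/71938 (N = 1/(78912 - 6974) = 1/71938 ≈ 1.3901e-5)
1/N = 1/(1/71938) = 71938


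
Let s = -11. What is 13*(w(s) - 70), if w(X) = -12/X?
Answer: -9854/11 ≈ -895.82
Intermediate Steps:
13*(w(s) - 70) = 13*(-12/(-11) - 70) = 13*(-12*(-1/11) - 70) = 13*(12/11 - 70) = 13*(-758/11) = -9854/11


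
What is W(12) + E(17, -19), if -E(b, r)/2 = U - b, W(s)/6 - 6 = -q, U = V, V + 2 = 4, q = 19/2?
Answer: 9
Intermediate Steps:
q = 19/2 (q = 19*(1/2) = 19/2 ≈ 9.5000)
V = 2 (V = -2 + 4 = 2)
U = 2
W(s) = -21 (W(s) = 36 + 6*(-1*19/2) = 36 + 6*(-19/2) = 36 - 57 = -21)
E(b, r) = -4 + 2*b (E(b, r) = -2*(2 - b) = -4 + 2*b)
W(12) + E(17, -19) = -21 + (-4 + 2*17) = -21 + (-4 + 34) = -21 + 30 = 9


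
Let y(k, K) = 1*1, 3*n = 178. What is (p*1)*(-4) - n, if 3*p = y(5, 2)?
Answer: -182/3 ≈ -60.667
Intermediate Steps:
n = 178/3 (n = (⅓)*178 = 178/3 ≈ 59.333)
y(k, K) = 1
p = ⅓ (p = (⅓)*1 = ⅓ ≈ 0.33333)
(p*1)*(-4) - n = ((⅓)*1)*(-4) - 1*178/3 = (⅓)*(-4) - 178/3 = -4/3 - 178/3 = -182/3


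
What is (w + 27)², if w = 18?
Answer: 2025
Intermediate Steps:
(w + 27)² = (18 + 27)² = 45² = 2025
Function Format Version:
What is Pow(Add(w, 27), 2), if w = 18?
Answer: 2025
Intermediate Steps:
Pow(Add(w, 27), 2) = Pow(Add(18, 27), 2) = Pow(45, 2) = 2025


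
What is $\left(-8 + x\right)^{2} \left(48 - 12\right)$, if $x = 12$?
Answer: $576$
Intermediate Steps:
$\left(-8 + x\right)^{2} \left(48 - 12\right) = \left(-8 + 12\right)^{2} \left(48 - 12\right) = 4^{2} \cdot 36 = 16 \cdot 36 = 576$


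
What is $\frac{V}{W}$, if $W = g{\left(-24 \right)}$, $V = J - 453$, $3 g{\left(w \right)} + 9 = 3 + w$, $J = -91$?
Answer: $\frac{272}{5} \approx 54.4$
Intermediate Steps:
$g{\left(w \right)} = -2 + \frac{w}{3}$ ($g{\left(w \right)} = -3 + \frac{3 + w}{3} = -3 + \left(1 + \frac{w}{3}\right) = -2 + \frac{w}{3}$)
$V = -544$ ($V = -91 - 453 = -544$)
$W = -10$ ($W = -2 + \frac{1}{3} \left(-24\right) = -2 - 8 = -10$)
$\frac{V}{W} = - \frac{544}{-10} = \left(-544\right) \left(- \frac{1}{10}\right) = \frac{272}{5}$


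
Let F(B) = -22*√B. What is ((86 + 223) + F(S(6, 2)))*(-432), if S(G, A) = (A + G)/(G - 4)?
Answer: -114480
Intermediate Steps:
S(G, A) = (A + G)/(-4 + G)
((86 + 223) + F(S(6, 2)))*(-432) = ((86 + 223) - 22*√(2 + 6)/√(-4 + 6))*(-432) = (309 - 22*√(8/2))*(-432) = (309 - 22*√((½)*8))*(-432) = (309 - 22*√4)*(-432) = (309 - 22*2)*(-432) = (309 - 44)*(-432) = 265*(-432) = -114480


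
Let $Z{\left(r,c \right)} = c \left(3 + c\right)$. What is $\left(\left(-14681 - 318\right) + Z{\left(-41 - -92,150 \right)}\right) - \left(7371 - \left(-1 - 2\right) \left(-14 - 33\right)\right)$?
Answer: $721$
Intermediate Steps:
$\left(\left(-14681 - 318\right) + Z{\left(-41 - -92,150 \right)}\right) - \left(7371 - \left(-1 - 2\right) \left(-14 - 33\right)\right) = \left(\left(-14681 - 318\right) + 150 \left(3 + 150\right)\right) - \left(7371 - \left(-1 - 2\right) \left(-14 - 33\right)\right) = \left(\left(-14681 - 318\right) + 150 \cdot 153\right) - 7230 = \left(-14999 + 22950\right) + \left(-7371 + 141\right) = 7951 - 7230 = 721$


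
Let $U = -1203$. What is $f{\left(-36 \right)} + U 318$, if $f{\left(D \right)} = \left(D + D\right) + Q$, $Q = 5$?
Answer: $-382621$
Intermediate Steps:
$f{\left(D \right)} = 5 + 2 D$ ($f{\left(D \right)} = \left(D + D\right) + 5 = 2 D + 5 = 5 + 2 D$)
$f{\left(-36 \right)} + U 318 = \left(5 + 2 \left(-36\right)\right) - 382554 = \left(5 - 72\right) - 382554 = -67 - 382554 = -382621$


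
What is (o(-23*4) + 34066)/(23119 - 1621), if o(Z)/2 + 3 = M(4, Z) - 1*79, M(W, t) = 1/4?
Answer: 67805/42996 ≈ 1.5770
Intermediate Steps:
M(W, t) = ¼
o(Z) = -327/2 (o(Z) = -6 + 2*(¼ - 1*79) = -6 + 2*(¼ - 79) = -6 + 2*(-315/4) = -6 - 315/2 = -327/2)
(o(-23*4) + 34066)/(23119 - 1621) = (-327/2 + 34066)/(23119 - 1621) = (67805/2)/21498 = (67805/2)*(1/21498) = 67805/42996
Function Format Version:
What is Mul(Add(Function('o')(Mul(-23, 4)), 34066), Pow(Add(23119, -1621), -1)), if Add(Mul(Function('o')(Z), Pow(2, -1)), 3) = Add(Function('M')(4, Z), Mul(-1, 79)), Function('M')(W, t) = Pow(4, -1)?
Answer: Rational(67805, 42996) ≈ 1.5770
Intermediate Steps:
Function('M')(W, t) = Rational(1, 4)
Function('o')(Z) = Rational(-327, 2) (Function('o')(Z) = Add(-6, Mul(2, Add(Rational(1, 4), Mul(-1, 79)))) = Add(-6, Mul(2, Add(Rational(1, 4), -79))) = Add(-6, Mul(2, Rational(-315, 4))) = Add(-6, Rational(-315, 2)) = Rational(-327, 2))
Mul(Add(Function('o')(Mul(-23, 4)), 34066), Pow(Add(23119, -1621), -1)) = Mul(Add(Rational(-327, 2), 34066), Pow(Add(23119, -1621), -1)) = Mul(Rational(67805, 2), Pow(21498, -1)) = Mul(Rational(67805, 2), Rational(1, 21498)) = Rational(67805, 42996)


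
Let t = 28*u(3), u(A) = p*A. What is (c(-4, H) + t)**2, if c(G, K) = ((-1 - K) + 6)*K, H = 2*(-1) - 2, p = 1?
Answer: 2304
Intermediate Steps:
u(A) = A (u(A) = 1*A = A)
H = -4 (H = -2 - 2 = -4)
t = 84 (t = 28*3 = 84)
c(G, K) = K*(5 - K) (c(G, K) = (5 - K)*K = K*(5 - K))
(c(-4, H) + t)**2 = (-4*(5 - 1*(-4)) + 84)**2 = (-4*(5 + 4) + 84)**2 = (-4*9 + 84)**2 = (-36 + 84)**2 = 48**2 = 2304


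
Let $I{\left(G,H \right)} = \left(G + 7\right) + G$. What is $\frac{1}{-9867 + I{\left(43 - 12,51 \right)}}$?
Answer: $- \frac{1}{9798} \approx -0.00010206$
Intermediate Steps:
$I{\left(G,H \right)} = 7 + 2 G$ ($I{\left(G,H \right)} = \left(7 + G\right) + G = 7 + 2 G$)
$\frac{1}{-9867 + I{\left(43 - 12,51 \right)}} = \frac{1}{-9867 + \left(7 + 2 \left(43 - 12\right)\right)} = \frac{1}{-9867 + \left(7 + 2 \cdot 31\right)} = \frac{1}{-9867 + \left(7 + 62\right)} = \frac{1}{-9867 + 69} = \frac{1}{-9798} = - \frac{1}{9798}$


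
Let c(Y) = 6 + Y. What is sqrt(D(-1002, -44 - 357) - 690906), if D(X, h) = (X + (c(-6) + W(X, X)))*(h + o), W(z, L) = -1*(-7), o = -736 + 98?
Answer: sqrt(342899) ≈ 585.58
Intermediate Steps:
o = -638
W(z, L) = 7
D(X, h) = (-638 + h)*(7 + X) (D(X, h) = (X + ((6 - 6) + 7))*(h - 638) = (X + (0 + 7))*(-638 + h) = (X + 7)*(-638 + h) = (7 + X)*(-638 + h) = (-638 + h)*(7 + X))
sqrt(D(-1002, -44 - 357) - 690906) = sqrt((-4466 - 638*(-1002) + 7*(-44 - 357) - 1002*(-44 - 357)) - 690906) = sqrt((-4466 + 639276 + 7*(-401) - 1002*(-401)) - 690906) = sqrt((-4466 + 639276 - 2807 + 401802) - 690906) = sqrt(1033805 - 690906) = sqrt(342899)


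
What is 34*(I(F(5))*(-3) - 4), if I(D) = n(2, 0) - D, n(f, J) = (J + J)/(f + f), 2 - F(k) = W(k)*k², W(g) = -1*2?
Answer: 5168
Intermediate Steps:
W(g) = -2
F(k) = 2 + 2*k² (F(k) = 2 - (-2)*k² = 2 + 2*k²)
n(f, J) = J/f (n(f, J) = (2*J)/((2*f)) = (2*J)*(1/(2*f)) = J/f)
I(D) = -D (I(D) = 0/2 - D = 0*(½) - D = 0 - D = -D)
34*(I(F(5))*(-3) - 4) = 34*(-(2 + 2*5²)*(-3) - 4) = 34*(-(2 + 2*25)*(-3) - 4) = 34*(-(2 + 50)*(-3) - 4) = 34*(-1*52*(-3) - 4) = 34*(-52*(-3) - 4) = 34*(156 - 4) = 34*152 = 5168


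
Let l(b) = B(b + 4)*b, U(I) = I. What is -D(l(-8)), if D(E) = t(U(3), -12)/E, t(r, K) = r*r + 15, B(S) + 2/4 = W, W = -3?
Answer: -6/7 ≈ -0.85714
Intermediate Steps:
B(S) = -7/2 (B(S) = -1/2 - 3 = -7/2)
l(b) = -7*b/2
t(r, K) = 15 + r**2 (t(r, K) = r**2 + 15 = 15 + r**2)
D(E) = 24/E (D(E) = (15 + 3**2)/E = (15 + 9)/E = 24/E)
-D(l(-8)) = -24/((-7/2*(-8))) = -24/28 = -1*6/7 = -6/7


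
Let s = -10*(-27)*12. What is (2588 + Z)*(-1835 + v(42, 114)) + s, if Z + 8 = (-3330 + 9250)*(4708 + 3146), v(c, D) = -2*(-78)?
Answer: -78070575300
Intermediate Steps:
v(c, D) = 156
Z = 46495672 (Z = -8 + (-3330 + 9250)*(4708 + 3146) = -8 + 5920*7854 = -8 + 46495680 = 46495672)
s = 3240 (s = 270*12 = 3240)
(2588 + Z)*(-1835 + v(42, 114)) + s = (2588 + 46495672)*(-1835 + 156) + 3240 = 46498260*(-1679) + 3240 = -78070578540 + 3240 = -78070575300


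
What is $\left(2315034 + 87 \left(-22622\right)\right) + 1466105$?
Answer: $1813025$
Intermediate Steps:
$\left(2315034 + 87 \left(-22622\right)\right) + 1466105 = \left(2315034 - 1968114\right) + 1466105 = 346920 + 1466105 = 1813025$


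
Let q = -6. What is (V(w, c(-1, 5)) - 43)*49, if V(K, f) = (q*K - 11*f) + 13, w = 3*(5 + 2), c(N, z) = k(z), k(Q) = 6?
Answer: -10878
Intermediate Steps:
c(N, z) = 6
w = 21 (w = 3*7 = 21)
V(K, f) = 13 - 11*f - 6*K (V(K, f) = (-6*K - 11*f) + 13 = (-11*f - 6*K) + 13 = 13 - 11*f - 6*K)
(V(w, c(-1, 5)) - 43)*49 = ((13 - 11*6 - 6*21) - 43)*49 = ((13 - 66 - 126) - 43)*49 = (-179 - 43)*49 = -222*49 = -10878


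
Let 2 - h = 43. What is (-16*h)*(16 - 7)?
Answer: 5904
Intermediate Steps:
h = -41 (h = 2 - 1*43 = 2 - 43 = -41)
(-16*h)*(16 - 7) = (-16*(-41))*(16 - 7) = 656*9 = 5904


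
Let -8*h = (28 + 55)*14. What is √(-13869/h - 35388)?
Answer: 6*I*√330927142/581 ≈ 187.86*I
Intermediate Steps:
h = -581/4 (h = -(28 + 55)*14/8 = -83*14/8 = -⅛*1162 = -581/4 ≈ -145.25)
√(-13869/h - 35388) = √(-13869/(-581/4) - 35388) = √(-13869*(-4/581) - 35388) = √(55476/581 - 35388) = √(-20504952/581) = 6*I*√330927142/581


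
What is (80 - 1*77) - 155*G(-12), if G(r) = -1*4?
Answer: 623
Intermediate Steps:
G(r) = -4
(80 - 1*77) - 155*G(-12) = (80 - 1*77) - 155*(-4) = (80 - 77) + 620 = 3 + 620 = 623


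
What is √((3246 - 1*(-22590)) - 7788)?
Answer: 8*√282 ≈ 134.34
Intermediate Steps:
√((3246 - 1*(-22590)) - 7788) = √((3246 + 22590) - 7788) = √(25836 - 7788) = √18048 = 8*√282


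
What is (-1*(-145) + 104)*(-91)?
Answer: -22659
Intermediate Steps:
(-1*(-145) + 104)*(-91) = (145 + 104)*(-91) = 249*(-91) = -22659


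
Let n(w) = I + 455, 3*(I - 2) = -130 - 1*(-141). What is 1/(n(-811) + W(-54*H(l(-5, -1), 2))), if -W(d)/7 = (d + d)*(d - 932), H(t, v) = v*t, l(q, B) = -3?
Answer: 3/8275046 ≈ 3.6254e-7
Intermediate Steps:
H(t, v) = t*v
I = 17/3 (I = 2 + (-130 - 1*(-141))/3 = 2 + (-130 + 141)/3 = 2 + (⅓)*11 = 2 + 11/3 = 17/3 ≈ 5.6667)
n(w) = 1382/3 (n(w) = 17/3 + 455 = 1382/3)
W(d) = -14*d*(-932 + d) (W(d) = -7*(d + d)*(d - 932) = -7*2*d*(-932 + d) = -14*d*(-932 + d))
1/(n(-811) + W(-54*H(l(-5, -1), 2))) = 1/(1382/3 + 14*(-(-162)*2)*(932 - (-54)*(-3*2))) = 1/(1382/3 + 14*(-54*(-6))*(932 - (-54)*(-6))) = 1/(1382/3 + 14*324*(932 - 1*324)) = 1/(1382/3 + 14*324*(932 - 324)) = 1/(1382/3 + 14*324*608) = 1/(1382/3 + 2757888) = 1/(8275046/3) = 3/8275046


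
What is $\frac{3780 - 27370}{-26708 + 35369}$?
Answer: $- \frac{23590}{8661} \approx -2.7237$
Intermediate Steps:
$\frac{3780 - 27370}{-26708 + 35369} = - \frac{23590}{8661}$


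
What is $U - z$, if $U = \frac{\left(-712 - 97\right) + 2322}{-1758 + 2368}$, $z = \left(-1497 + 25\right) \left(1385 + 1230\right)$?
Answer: $\frac{2348062313}{610} \approx 3.8493 \cdot 10^{6}$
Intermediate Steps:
$z = -3849280$ ($z = \left(-1472\right) 2615 = -3849280$)
$U = \frac{1513}{610}$ ($U = \frac{\left(-712 - 97\right) + 2322}{610} = \left(-809 + 2322\right) \frac{1}{610} = 1513 \cdot \frac{1}{610} = \frac{1513}{610} \approx 2.4803$)
$U - z = \frac{1513}{610} - -3849280 = \frac{1513}{610} + 3849280 = \frac{2348062313}{610}$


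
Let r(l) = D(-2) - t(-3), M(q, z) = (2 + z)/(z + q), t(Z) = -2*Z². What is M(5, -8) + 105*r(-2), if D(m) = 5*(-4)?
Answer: -208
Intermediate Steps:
D(m) = -20
M(q, z) = (2 + z)/(q + z)
r(l) = -2 (r(l) = -20 - (-2)*(-3)² = -20 - (-2)*9 = -20 - 1*(-18) = -20 + 18 = -2)
M(5, -8) + 105*r(-2) = (2 - 8)/(5 - 8) + 105*(-2) = -6/(-3) - 210 = -⅓*(-6) - 210 = 2 - 210 = -208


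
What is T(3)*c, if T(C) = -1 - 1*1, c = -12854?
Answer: 25708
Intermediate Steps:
T(C) = -2 (T(C) = -1 - 1 = -2)
T(3)*c = -2*(-12854) = 25708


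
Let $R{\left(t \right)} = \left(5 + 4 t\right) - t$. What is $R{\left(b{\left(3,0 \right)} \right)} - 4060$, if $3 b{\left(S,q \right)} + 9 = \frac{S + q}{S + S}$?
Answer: $- \frac{8127}{2} \approx -4063.5$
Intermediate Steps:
$b{\left(S,q \right)} = -3 + \frac{S + q}{6 S}$ ($b{\left(S,q \right)} = -3 + \frac{\left(S + q\right) \frac{1}{S + S}}{3} = -3 + \frac{\left(S + q\right) \frac{1}{2 S}}{3} = -3 + \frac{\frac{1}{2} \frac{1}{S} \left(S + q\right)}{3} = -3 + \frac{S + q}{6 S}$)
$R{\left(t \right)} = 5 + 3 t$
$R{\left(b{\left(3,0 \right)} \right)} - 4060 = \left(5 + 3 \frac{0 - 51}{6 \cdot 3}\right) - 4060 = \left(5 + 3 \cdot \frac{1}{6} \cdot \frac{1}{3} \left(0 - 51\right)\right) - 4060 = \left(5 + 3 \cdot \frac{1}{6} \cdot \frac{1}{3} \left(-51\right)\right) - 4060 = \left(5 + 3 \left(- \frac{17}{6}\right)\right) - 4060 = \left(5 - \frac{17}{2}\right) - 4060 = - \frac{7}{2} - 4060 = - \frac{8127}{2}$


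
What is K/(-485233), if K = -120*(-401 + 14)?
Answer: -46440/485233 ≈ -0.095707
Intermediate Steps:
K = 46440 (K = -120*(-387) = 46440)
K/(-485233) = 46440/(-485233) = 46440*(-1/485233) = -46440/485233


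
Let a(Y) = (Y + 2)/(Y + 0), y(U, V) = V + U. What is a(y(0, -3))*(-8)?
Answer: -8/3 ≈ -2.6667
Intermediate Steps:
y(U, V) = U + V
a(Y) = (2 + Y)/Y
a(y(0, -3))*(-8) = ((2 + (0 - 3))/(0 - 3))*(-8) = ((2 - 3)/(-3))*(-8) = -⅓*(-1)*(-8) = (⅓)*(-8) = -8/3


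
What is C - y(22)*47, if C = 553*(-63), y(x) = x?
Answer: -35873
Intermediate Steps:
C = -34839
C - y(22)*47 = -34839 - 22*47 = -34839 - 1*1034 = -34839 - 1034 = -35873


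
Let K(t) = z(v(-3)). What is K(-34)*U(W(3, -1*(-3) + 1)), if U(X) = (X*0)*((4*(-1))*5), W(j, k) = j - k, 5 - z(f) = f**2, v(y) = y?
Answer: 0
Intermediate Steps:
z(f) = 5 - f**2
K(t) = -4 (K(t) = 5 - 1*(-3)**2 = 5 - 1*9 = 5 - 9 = -4)
U(X) = 0 (U(X) = 0*(-4*5) = 0*(-20) = 0)
K(-34)*U(W(3, -1*(-3) + 1)) = -4*0 = 0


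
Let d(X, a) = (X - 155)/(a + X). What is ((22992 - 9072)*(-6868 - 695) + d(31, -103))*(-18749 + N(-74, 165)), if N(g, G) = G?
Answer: 17608202933708/9 ≈ 1.9565e+12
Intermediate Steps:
d(X, a) = (-155 + X)/(X + a)
((22992 - 9072)*(-6868 - 695) + d(31, -103))*(-18749 + N(-74, 165)) = ((22992 - 9072)*(-6868 - 695) + (-155 + 31)/(31 - 103))*(-18749 + 165) = (13920*(-7563) - 124/(-72))*(-18584) = (-105276960 - 1/72*(-124))*(-18584) = (-105276960 + 31/18)*(-18584) = -1894985249/18*(-18584) = 17608202933708/9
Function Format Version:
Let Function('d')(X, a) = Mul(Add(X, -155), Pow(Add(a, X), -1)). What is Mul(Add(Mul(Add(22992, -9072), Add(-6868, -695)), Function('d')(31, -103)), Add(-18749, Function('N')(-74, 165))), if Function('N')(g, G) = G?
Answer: Rational(17608202933708, 9) ≈ 1.9565e+12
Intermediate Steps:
Function('d')(X, a) = Mul(Pow(Add(X, a), -1), Add(-155, X)) (Function('d')(X, a) = Mul(Add(-155, X), Pow(Add(X, a), -1)) = Mul(Pow(Add(X, a), -1), Add(-155, X)))
Mul(Add(Mul(Add(22992, -9072), Add(-6868, -695)), Function('d')(31, -103)), Add(-18749, Function('N')(-74, 165))) = Mul(Add(Mul(Add(22992, -9072), Add(-6868, -695)), Mul(Pow(Add(31, -103), -1), Add(-155, 31))), Add(-18749, 165)) = Mul(Add(Mul(13920, -7563), Mul(Pow(-72, -1), -124)), -18584) = Mul(Add(-105276960, Mul(Rational(-1, 72), -124)), -18584) = Mul(Add(-105276960, Rational(31, 18)), -18584) = Mul(Rational(-1894985249, 18), -18584) = Rational(17608202933708, 9)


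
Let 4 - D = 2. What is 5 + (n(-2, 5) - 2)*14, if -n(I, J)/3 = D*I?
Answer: 145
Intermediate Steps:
D = 2 (D = 4 - 1*2 = 4 - 2 = 2)
n(I, J) = -6*I
5 + (n(-2, 5) - 2)*14 = 5 + (-6*(-2) - 2)*14 = 5 + (12 - 2)*14 = 5 + 10*14 = 5 + 140 = 145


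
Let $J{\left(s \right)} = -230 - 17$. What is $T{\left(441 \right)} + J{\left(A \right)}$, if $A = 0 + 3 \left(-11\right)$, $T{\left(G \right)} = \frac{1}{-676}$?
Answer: $- \frac{166973}{676} \approx -247.0$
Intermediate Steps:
$T{\left(G \right)} = - \frac{1}{676}$
$A = -33$ ($A = 0 - 33 = -33$)
$J{\left(s \right)} = -247$
$T{\left(441 \right)} + J{\left(A \right)} = - \frac{1}{676} - 247 = - \frac{166973}{676}$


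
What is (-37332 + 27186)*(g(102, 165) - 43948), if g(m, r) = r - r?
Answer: 445896408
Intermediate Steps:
g(m, r) = 0
(-37332 + 27186)*(g(102, 165) - 43948) = (-37332 + 27186)*(0 - 43948) = -10146*(-43948) = 445896408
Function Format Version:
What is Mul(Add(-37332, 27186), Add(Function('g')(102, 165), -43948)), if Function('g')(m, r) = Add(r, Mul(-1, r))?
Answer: 445896408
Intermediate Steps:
Function('g')(m, r) = 0
Mul(Add(-37332, 27186), Add(Function('g')(102, 165), -43948)) = Mul(Add(-37332, 27186), Add(0, -43948)) = Mul(-10146, -43948) = 445896408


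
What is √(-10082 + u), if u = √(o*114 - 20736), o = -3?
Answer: √(-10082 + 3*I*√2342) ≈ 0.7229 + 100.41*I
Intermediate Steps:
u = 3*I*√2342 (u = √(-3*114 - 20736) = √(-342 - 20736) = √(-21078) = 3*I*√2342 ≈ 145.18*I)
√(-10082 + u) = √(-10082 + 3*I*√2342)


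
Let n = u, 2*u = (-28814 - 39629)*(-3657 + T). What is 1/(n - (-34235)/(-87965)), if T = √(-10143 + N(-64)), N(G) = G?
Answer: 77470043834381557/9702622552877366564445904 + 21184042678507*I*√10207/9702622552877366564445904 ≈ 7.9844e-9 + 2.2058e-10*I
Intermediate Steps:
T = I*√10207 (T = √(-10143 - 64) = √(-10207) = I*√10207 ≈ 101.03*I)
u = 250296051/2 - 68443*I*√10207/2 (u = ((-28814 - 39629)*(-3657 + I*√10207))/2 = (-68443*(-3657 + I*√10207))/2 = (250296051 - 68443*I*√10207)/2 = 250296051/2 - 68443*I*√10207/2 ≈ 1.2515e+8 - 3.4574e+6*I)
n = 250296051/2 - 68443*I*√10207/2 ≈ 1.2515e+8 - 3.4574e+6*I
1/(n - (-34235)/(-87965)) = 1/((250296051/2 - 68443*I*√10207/2) - (-34235)/(-87965)) = 1/((250296051/2 - 68443*I*√10207/2) - (-34235)*(-1)/87965) = 1/((250296051/2 - 68443*I*√10207/2) - 1*6847/17593) = 1/((250296051/2 - 68443*I*√10207/2) - 6847/17593) = 1/(4403458411549/35186 - 68443*I*√10207/2)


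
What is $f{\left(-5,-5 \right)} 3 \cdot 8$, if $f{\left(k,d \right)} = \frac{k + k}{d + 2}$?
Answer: $80$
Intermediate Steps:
$f{\left(k,d \right)} = \frac{2 k}{2 + d}$
$f{\left(-5,-5 \right)} 3 \cdot 8 = 2 \left(-5\right) \frac{1}{2 - 5} \cdot 3 \cdot 8 = 2 \left(-5\right) \frac{1}{-3} \cdot 3 \cdot 8 = 2 \left(-5\right) \left(- \frac{1}{3}\right) 3 \cdot 8 = \frac{10}{3} \cdot 3 \cdot 8 = 10 \cdot 8 = 80$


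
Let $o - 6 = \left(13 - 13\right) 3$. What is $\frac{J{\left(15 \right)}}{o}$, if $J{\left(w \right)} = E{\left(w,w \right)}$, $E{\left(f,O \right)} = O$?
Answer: $\frac{5}{2} \approx 2.5$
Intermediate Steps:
$J{\left(w \right)} = w$
$o = 6$ ($o = 6 + \left(13 - 13\right) 3 = 6 + 0 \cdot 3 = 6 + 0 = 6$)
$\frac{J{\left(15 \right)}}{o} = \frac{15}{6} = 15 \cdot \frac{1}{6} = \frac{5}{2}$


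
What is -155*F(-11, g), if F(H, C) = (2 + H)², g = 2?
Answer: -12555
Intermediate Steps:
-155*F(-11, g) = -155*(2 - 11)² = -155*(-9)² = -155*81 = -12555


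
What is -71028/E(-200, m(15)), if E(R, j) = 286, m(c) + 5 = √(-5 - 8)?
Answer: -35514/143 ≈ -248.35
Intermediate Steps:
m(c) = -5 + I*√13 (m(c) = -5 + √(-5 - 8) = -5 + √(-13) = -5 + I*√13)
-71028/E(-200, m(15)) = -71028/286 = -71028*1/286 = -35514/143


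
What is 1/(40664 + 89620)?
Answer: 1/130284 ≈ 7.6755e-6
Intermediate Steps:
1/(40664 + 89620) = 1/130284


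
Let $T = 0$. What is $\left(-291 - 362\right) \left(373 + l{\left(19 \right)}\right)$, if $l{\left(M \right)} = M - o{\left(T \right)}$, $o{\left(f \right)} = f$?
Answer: $-255976$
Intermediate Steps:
$l{\left(M \right)} = M$ ($l{\left(M \right)} = M - 0 = M + 0 = M$)
$\left(-291 - 362\right) \left(373 + l{\left(19 \right)}\right) = \left(-291 - 362\right) \left(373 + 19\right) = \left(-653\right) 392 = -255976$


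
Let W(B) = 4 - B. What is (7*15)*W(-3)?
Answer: 735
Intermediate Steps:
(7*15)*W(-3) = (7*15)*(4 - 1*(-3)) = 105*(4 + 3) = 105*7 = 735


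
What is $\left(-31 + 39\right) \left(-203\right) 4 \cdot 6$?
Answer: $-38976$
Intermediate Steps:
$\left(-31 + 39\right) \left(-203\right) 4 \cdot 6 = 8 \left(-203\right) 24 = \left(-1624\right) 24 = -38976$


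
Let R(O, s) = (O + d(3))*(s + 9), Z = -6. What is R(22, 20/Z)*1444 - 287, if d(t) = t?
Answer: 612839/3 ≈ 2.0428e+5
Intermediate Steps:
R(O, s) = (3 + O)*(9 + s) (R(O, s) = (O + 3)*(s + 9) = (3 + O)*(9 + s))
R(22, 20/Z)*1444 - 287 = (27 + 3*(20/(-6)) + 9*22 + 22*(20/(-6)))*1444 - 287 = (27 + 3*(20*(-1/6)) + 198 + 22*(20*(-1/6)))*1444 - 287 = (27 + 3*(-10/3) + 198 + 22*(-10/3))*1444 - 287 = (27 - 10 + 198 - 220/3)*1444 - 287 = (425/3)*1444 - 287 = 613700/3 - 287 = 612839/3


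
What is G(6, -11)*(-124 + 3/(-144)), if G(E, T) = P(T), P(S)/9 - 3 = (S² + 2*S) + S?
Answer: -1625169/16 ≈ -1.0157e+5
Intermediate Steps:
P(S) = 27 + 9*S² + 27*S (P(S) = 27 + 9*((S² + 2*S) + S) = 27 + 9*(S² + 3*S) = 27 + (9*S² + 27*S) = 27 + 9*S² + 27*S)
G(E, T) = 27 + 9*T² + 27*T
G(6, -11)*(-124 + 3/(-144)) = (27 + 9*(-11)² + 27*(-11))*(-124 + 3/(-144)) = (27 + 9*121 - 297)*(-124 + 3*(-1/144)) = (27 + 1089 - 297)*(-124 - 1/48) = 819*(-5953/48) = -1625169/16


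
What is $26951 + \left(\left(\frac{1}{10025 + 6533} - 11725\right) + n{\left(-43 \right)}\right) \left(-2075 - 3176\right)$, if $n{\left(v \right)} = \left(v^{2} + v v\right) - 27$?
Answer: $\frac{700709800539}{16558} \approx 4.2319 \cdot 10^{7}$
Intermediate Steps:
$n{\left(v \right)} = -27 + 2 v^{2}$ ($n{\left(v \right)} = \left(v^{2} + v^{2}\right) - 27 = 2 v^{2} - 27 = -27 + 2 v^{2}$)
$26951 + \left(\left(\frac{1}{10025 + 6533} - 11725\right) + n{\left(-43 \right)}\right) \left(-2075 - 3176\right) = 26951 + \left(\left(\frac{1}{10025 + 6533} - 11725\right) - \left(27 - 2 \left(-43\right)^{2}\right)\right) \left(-2075 - 3176\right) = 26951 + \left(\left(\frac{1}{16558} - 11725\right) + \left(-27 + 2 \cdot 1849\right)\right) \left(-5251\right) = 26951 + \left(\left(\frac{1}{16558} - 11725\right) + \left(-27 + 3698\right)\right) \left(-5251\right) = 26951 + \left(- \frac{194142549}{16558} + 3671\right) \left(-5251\right) = 26951 - - \frac{700263545881}{16558} = 26951 + \frac{700263545881}{16558} = \frac{700709800539}{16558}$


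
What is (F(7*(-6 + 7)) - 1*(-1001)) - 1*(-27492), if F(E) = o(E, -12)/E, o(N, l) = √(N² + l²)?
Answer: 28493 + √193/7 ≈ 28495.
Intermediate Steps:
F(E) = √(144 + E²)/E (F(E) = √(E² + (-12)²)/E = √(E² + 144)/E = √(144 + E²)/E)
(F(7*(-6 + 7)) - 1*(-1001)) - 1*(-27492) = (√(144 + (7*(-6 + 7))²)/((7*(-6 + 7))) - 1*(-1001)) - 1*(-27492) = (√(144 + (7*1)²)/((7*1)) + 1001) + 27492 = (√(144 + 7²)/7 + 1001) + 27492 = (√(144 + 49)/7 + 1001) + 27492 = (√193/7 + 1001) + 27492 = (1001 + √193/7) + 27492 = 28493 + √193/7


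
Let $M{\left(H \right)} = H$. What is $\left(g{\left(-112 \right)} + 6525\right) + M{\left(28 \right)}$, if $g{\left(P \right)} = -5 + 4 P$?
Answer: $6100$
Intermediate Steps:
$\left(g{\left(-112 \right)} + 6525\right) + M{\left(28 \right)} = \left(\left(-5 + 4 \left(-112\right)\right) + 6525\right) + 28 = \left(\left(-5 - 448\right) + 6525\right) + 28 = \left(-453 + 6525\right) + 28 = 6072 + 28 = 6100$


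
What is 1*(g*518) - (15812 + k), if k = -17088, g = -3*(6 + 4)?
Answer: -14264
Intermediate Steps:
g = -30 (g = -3*10 = -30)
1*(g*518) - (15812 + k) = 1*(-30*518) - (15812 - 17088) = 1*(-15540) - 1*(-1276) = -15540 + 1276 = -14264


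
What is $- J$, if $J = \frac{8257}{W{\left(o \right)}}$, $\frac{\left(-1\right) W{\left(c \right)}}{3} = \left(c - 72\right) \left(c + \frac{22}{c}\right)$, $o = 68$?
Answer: $- \frac{6103}{606} \approx -10.071$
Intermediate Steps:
$W{\left(c \right)} = - 3 \left(-72 + c\right) \left(c + \frac{22}{c}\right)$ ($W{\left(c \right)} = - 3 \left(c - 72\right) \left(c + \frac{22}{c}\right) = - 3 \left(-72 + c\right) \left(c + \frac{22}{c}\right)$)
$J = \frac{6103}{606}$ ($J = \frac{8257}{-66 - 3 \cdot 68^{2} + 216 \cdot 68 + \frac{4752}{68}} = \frac{8257}{-66 - 13872 + 14688 + 4752 \cdot \frac{1}{68}} = \frac{8257}{-66 - 13872 + 14688 + \frac{1188}{17}} = \frac{8257}{\frac{13938}{17}} = 8257 \cdot \frac{17}{13938} = \frac{6103}{606} \approx 10.071$)
$- J = \left(-1\right) \frac{6103}{606} = - \frac{6103}{606}$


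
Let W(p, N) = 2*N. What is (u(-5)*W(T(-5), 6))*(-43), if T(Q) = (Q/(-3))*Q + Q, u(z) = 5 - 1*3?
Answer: -1032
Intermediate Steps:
u(z) = 2 (u(z) = 5 - 3 = 2)
T(Q) = Q - Q**2/3 (T(Q) = (Q*(-1/3))*Q + Q = (-Q/3)*Q + Q = -Q**2/3 + Q = Q - Q**2/3)
(u(-5)*W(T(-5), 6))*(-43) = (2*(2*6))*(-43) = (2*12)*(-43) = 24*(-43) = -1032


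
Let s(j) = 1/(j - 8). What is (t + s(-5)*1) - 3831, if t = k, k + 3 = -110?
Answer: -51273/13 ≈ -3944.1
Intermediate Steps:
k = -113 (k = -3 - 110 = -113)
t = -113
s(j) = 1/(-8 + j)
(t + s(-5)*1) - 3831 = (-113 + 1/(-8 - 5)) - 3831 = (-113 + 1/(-13)) - 3831 = (-113 - 1/13*1) - 3831 = (-113 - 1/13) - 3831 = -1470/13 - 3831 = -51273/13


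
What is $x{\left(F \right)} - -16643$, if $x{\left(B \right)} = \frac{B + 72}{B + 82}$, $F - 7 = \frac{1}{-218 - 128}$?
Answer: $\frac{512515232}{30793} \approx 16644.0$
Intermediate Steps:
$F = \frac{2421}{346}$ ($F = 7 + \frac{1}{-218 - 128} = 7 + \frac{1}{-346} = 7 - \frac{1}{346} = \frac{2421}{346} \approx 6.9971$)
$x{\left(B \right)} = \frac{72 + B}{82 + B}$
$x{\left(F \right)} - -16643 = \frac{72 + \frac{2421}{346}}{82 + \frac{2421}{346}} - -16643 = \frac{1}{\frac{30793}{346}} \cdot \frac{27333}{346} + 16643 = \frac{346}{30793} \cdot \frac{27333}{346} + 16643 = \frac{27333}{30793} + 16643 = \frac{512515232}{30793}$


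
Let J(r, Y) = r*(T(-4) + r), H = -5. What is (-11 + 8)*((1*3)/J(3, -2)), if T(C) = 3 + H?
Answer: -3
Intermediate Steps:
T(C) = -2 (T(C) = 3 - 5 = -2)
J(r, Y) = r*(-2 + r)
(-11 + 8)*((1*3)/J(3, -2)) = (-11 + 8)*((1*3)/((3*(-2 + 3)))) = -9/(3*1) = -9/3 = -3*1 = -3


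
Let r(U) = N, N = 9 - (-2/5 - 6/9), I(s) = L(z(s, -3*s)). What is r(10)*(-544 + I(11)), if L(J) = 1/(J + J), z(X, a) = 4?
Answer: -657001/120 ≈ -5475.0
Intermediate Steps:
L(J) = 1/(2*J)
I(s) = 1/8 (I(s) = (1/2)/4 = (1/2)*(1/4) = 1/8)
N = 151/15 (N = 9 - (-2*1/5 - 6*1/9) = 9 - (-2/5 - 2/3) = 9 - 1*(-16/15) = 9 + 16/15 = 151/15 ≈ 10.067)
r(U) = 151/15
r(10)*(-544 + I(11)) = 151*(-544 + 1/8)/15 = (151/15)*(-4351/8) = -657001/120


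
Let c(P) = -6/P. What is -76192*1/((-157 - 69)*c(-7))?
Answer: 133336/339 ≈ 393.32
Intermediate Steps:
-76192*1/((-157 - 69)*c(-7)) = -76192*7/(6*(-157 - 69)) = -76192/((-(-1356)*(-1)/7)) = -76192/((-226*6/7)) = -76192/(-1356/7) = -76192*(-7/1356) = 133336/339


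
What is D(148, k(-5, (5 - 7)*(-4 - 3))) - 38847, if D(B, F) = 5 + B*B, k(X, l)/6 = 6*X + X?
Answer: -16938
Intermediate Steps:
k(X, l) = 42*X (k(X, l) = 6*(6*X + X) = 6*(7*X) = 42*X)
D(B, F) = 5 + B**2
D(148, k(-5, (5 - 7)*(-4 - 3))) - 38847 = (5 + 148**2) - 38847 = (5 + 21904) - 38847 = 21909 - 38847 = -16938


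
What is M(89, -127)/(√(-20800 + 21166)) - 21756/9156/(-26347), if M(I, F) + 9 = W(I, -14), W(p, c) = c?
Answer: 259/2871823 - 23*√366/366 ≈ -1.2021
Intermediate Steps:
M(I, F) = -23 (M(I, F) = -9 - 14 = -23)
M(89, -127)/(√(-20800 + 21166)) - 21756/9156/(-26347) = -23/√(-20800 + 21166) - 21756/9156/(-26347) = -23*√366/366 - 21756*1/9156*(-1/26347) = -23*√366/366 - 259/109*(-1/26347) = -23*√366/366 + 259/2871823 = 259/2871823 - 23*√366/366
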